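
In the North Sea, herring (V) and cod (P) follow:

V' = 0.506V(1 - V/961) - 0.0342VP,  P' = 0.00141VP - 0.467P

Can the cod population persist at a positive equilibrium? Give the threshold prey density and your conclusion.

Threshold V = 331; K > 331, so yes, the predator persists.

The predator equation gives dP/dt > 0 only when V > 0.467/0.00141 = 331.
Without the predator, V → K = 961. Since 961 > 331, the predator can invade and persist.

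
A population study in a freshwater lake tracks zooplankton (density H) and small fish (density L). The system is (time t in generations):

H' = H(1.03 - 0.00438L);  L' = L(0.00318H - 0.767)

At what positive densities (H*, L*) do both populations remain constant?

H* ≈ 241, L* ≈ 235

Set dL/dt = 0 with L > 0: 0.00318H - 0.767 = 0, so H* = 0.767/0.00318 = 241.
Set dH/dt = 0 with H > 0: 1.03 - 0.00438L = 0, so L* = 1.03/0.00438 = 235.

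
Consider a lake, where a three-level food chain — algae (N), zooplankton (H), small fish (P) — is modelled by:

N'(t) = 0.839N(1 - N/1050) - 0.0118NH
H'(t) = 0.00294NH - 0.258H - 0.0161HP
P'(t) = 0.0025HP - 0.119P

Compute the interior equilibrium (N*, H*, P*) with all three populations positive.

From dP/dt = 0: 0.0025H* = 0.119, so H* = 47.6.
From dN/dt = 0: 0.839(1 - N*/1050) = 0.0118·47.6, giving N* = 1050·(1 - 0.669) = 347.
From dH/dt = 0: 0.00294·347 - 0.258 = 0.0161P*, so P* = 0.762/0.0161 = 47.4.

N* ≈ 347, H* ≈ 47.6, P* ≈ 47.4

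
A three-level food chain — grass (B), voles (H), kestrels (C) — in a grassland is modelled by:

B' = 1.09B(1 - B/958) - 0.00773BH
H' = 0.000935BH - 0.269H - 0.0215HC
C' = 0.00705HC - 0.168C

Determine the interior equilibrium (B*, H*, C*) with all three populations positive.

From dC/dt = 0: 0.00705H* = 0.168, so H* = 23.8.
From dB/dt = 0: 1.09(1 - B*/958) = 0.00773·23.8, giving B* = 958·(1 - 0.169) = 796.
From dH/dt = 0: 0.000935·796 - 0.269 = 0.0215C*, so C* = 0.475/0.0215 = 22.1.

B* ≈ 796, H* ≈ 23.8, C* ≈ 22.1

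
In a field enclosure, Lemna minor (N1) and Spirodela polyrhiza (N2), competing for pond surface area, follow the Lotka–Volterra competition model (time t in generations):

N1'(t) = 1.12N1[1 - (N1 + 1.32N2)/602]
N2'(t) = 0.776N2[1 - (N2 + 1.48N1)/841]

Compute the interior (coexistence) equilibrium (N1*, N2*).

N1* ≈ 533, N2* ≈ 52.4

Setting both brackets to zero gives the nullclines N1 + 1.32N2 = 602 and 1.48N1 + N2 = 841.
Substituting N2 = 841 - 1.48N1 into the first: N1(1 - 1.32·1.48) = 602 - 1.32·841.
So N1* = -508/-0.954 = 533, and then N2* = 841 - 1.48·533 = 52.4.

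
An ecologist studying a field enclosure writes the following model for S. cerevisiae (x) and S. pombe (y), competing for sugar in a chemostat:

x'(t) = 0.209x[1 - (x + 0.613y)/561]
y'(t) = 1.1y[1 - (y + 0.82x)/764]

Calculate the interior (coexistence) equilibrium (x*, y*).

x* ≈ 186, y* ≈ 611

Setting both brackets to zero gives the nullclines x + 0.613y = 561 and 0.82x + y = 764.
Substituting y = 764 - 0.82x into the first: x(1 - 0.613·0.82) = 561 - 0.613·764.
So x* = 92.7/0.497 = 186, and then y* = 764 - 0.82·186 = 611.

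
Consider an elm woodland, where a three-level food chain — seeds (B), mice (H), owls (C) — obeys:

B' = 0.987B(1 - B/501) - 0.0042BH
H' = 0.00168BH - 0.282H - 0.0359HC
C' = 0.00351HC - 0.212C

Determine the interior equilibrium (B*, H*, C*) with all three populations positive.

B* ≈ 372, H* ≈ 60.4, C* ≈ 9.56

From dC/dt = 0: 0.00351H* = 0.212, so H* = 60.4.
From dB/dt = 0: 0.987(1 - B*/501) = 0.0042·60.4, giving B* = 501·(1 - 0.257) = 372.
From dH/dt = 0: 0.00168·372 - 0.282 = 0.0359C*, so C* = 0.343/0.0359 = 9.56.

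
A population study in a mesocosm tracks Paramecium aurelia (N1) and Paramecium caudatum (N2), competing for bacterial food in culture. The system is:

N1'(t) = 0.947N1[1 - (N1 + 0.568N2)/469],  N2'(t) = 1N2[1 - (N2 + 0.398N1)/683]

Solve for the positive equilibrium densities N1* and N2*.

N1* ≈ 105, N2* ≈ 641

Setting both brackets to zero gives the nullclines N1 + 0.568N2 = 469 and 0.398N1 + N2 = 683.
Substituting N2 = 683 - 0.398N1 into the first: N1(1 - 0.568·0.398) = 469 - 0.568·683.
So N1* = 81.1/0.774 = 105, and then N2* = 683 - 0.398·105 = 641.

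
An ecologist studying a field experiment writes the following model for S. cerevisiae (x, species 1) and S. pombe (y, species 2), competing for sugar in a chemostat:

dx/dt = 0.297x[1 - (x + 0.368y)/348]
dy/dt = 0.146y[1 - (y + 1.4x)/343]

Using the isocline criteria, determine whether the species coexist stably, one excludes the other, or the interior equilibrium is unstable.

Compare the nullcline intercepts: K1/α12 = 348/0.368 = 946 > K2 = 343; K2/α21 = 343/1.4 = 245 < K1 = 348.
Since the inequalities point opposite ways, species 1 can invade but species 2 cannot.

species 1 excludes species 2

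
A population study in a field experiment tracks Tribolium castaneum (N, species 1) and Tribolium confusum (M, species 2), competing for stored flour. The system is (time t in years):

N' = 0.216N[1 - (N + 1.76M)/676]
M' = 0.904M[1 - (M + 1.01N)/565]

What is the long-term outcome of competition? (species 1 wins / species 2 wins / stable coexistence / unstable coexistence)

unstable coexistence (outcome depends on initial conditions)

Compare the nullcline intercepts: K1/α12 = 676/1.76 = 384 < K2 = 565; K2/α21 = 565/1.01 = 559 < K1 = 676.
Since both are reversed, neither can invade when rare; the interior point is a saddle.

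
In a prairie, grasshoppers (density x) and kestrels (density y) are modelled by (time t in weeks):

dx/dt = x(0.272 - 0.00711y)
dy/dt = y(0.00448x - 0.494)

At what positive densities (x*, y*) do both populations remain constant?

Set dy/dt = 0 with y > 0: 0.00448x - 0.494 = 0, so x* = 0.494/0.00448 = 110.
Set dx/dt = 0 with x > 0: 0.272 - 0.00711y = 0, so y* = 0.272/0.00711 = 38.3.

x* ≈ 110, y* ≈ 38.3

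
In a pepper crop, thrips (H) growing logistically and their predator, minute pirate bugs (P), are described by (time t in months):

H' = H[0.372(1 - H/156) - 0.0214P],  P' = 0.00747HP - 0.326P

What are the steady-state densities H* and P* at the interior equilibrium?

H* ≈ 43.6, P* ≈ 12.5

From dP/dt = 0 with P > 0: 0.00747H* = 0.326, so H* = 43.6.
Substitute into dH/dt = 0: 0.372(1 - 43.6/156) = 0.0214P*.
The bracket is 0.72, giving P* = 0.268/0.0214 = 12.5.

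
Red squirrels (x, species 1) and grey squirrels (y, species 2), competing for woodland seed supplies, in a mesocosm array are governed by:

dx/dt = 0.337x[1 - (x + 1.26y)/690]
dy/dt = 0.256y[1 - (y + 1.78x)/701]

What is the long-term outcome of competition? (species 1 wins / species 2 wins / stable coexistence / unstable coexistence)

Compare the nullcline intercepts: K1/α12 = 690/1.26 = 548 < K2 = 701; K2/α21 = 701/1.78 = 394 < K1 = 690.
Since both are reversed, neither can invade when rare; the interior point is a saddle.

unstable coexistence (outcome depends on initial conditions)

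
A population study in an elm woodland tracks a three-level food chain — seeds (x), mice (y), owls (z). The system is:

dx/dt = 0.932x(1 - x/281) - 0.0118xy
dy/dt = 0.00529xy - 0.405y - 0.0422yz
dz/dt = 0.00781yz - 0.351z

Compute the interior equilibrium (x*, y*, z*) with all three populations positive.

From dz/dt = 0: 0.00781y* = 0.351, so y* = 44.9.
From dx/dt = 0: 0.932(1 - x*/281) = 0.0118·44.9, giving x* = 281·(1 - 0.569) = 121.
From dy/dt = 0: 0.00529·121 - 0.405 = 0.0422z*, so z* = 0.236/0.0422 = 5.58.

x* ≈ 121, y* ≈ 44.9, z* ≈ 5.58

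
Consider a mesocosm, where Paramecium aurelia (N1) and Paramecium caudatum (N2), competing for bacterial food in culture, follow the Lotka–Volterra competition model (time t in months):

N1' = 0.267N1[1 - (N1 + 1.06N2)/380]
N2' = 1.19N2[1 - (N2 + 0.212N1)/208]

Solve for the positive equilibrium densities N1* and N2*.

Setting both brackets to zero gives the nullclines N1 + 1.06N2 = 380 and 0.212N1 + N2 = 208.
Substituting N2 = 208 - 0.212N1 into the first: N1(1 - 1.06·0.212) = 380 - 1.06·208.
So N1* = 160/0.775 = 206, and then N2* = 208 - 0.212·206 = 164.

N1* ≈ 206, N2* ≈ 164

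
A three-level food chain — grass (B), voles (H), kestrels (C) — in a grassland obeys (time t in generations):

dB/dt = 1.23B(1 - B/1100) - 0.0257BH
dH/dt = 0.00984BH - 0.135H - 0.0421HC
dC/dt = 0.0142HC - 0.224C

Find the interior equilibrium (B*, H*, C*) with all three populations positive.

B* ≈ 737, H* ≈ 15.8, C* ≈ 169

From dC/dt = 0: 0.0142H* = 0.224, so H* = 15.8.
From dB/dt = 0: 1.23(1 - B*/1100) = 0.0257·15.8, giving B* = 1100·(1 - 0.33) = 737.
From dH/dt = 0: 0.00984·737 - 0.135 = 0.0421C*, so C* = 7.12/0.0421 = 169.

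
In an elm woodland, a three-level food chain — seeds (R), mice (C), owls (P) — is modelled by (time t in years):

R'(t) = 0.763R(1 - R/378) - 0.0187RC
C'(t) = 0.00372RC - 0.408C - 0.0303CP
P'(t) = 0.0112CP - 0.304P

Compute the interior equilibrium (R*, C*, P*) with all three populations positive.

R* ≈ 127, C* ≈ 27.1, P* ≈ 2.07

From dP/dt = 0: 0.0112C* = 0.304, so C* = 27.1.
From dR/dt = 0: 0.763(1 - R*/378) = 0.0187·27.1, giving R* = 378·(1 - 0.665) = 127.
From dC/dt = 0: 0.00372·127 - 0.408 = 0.0303P*, so P* = 0.0627/0.0303 = 2.07.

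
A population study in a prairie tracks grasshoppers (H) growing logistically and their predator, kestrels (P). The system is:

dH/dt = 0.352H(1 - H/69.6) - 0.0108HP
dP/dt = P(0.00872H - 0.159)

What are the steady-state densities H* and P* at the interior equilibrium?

H* ≈ 18.2, P* ≈ 24.1

From dP/dt = 0 with P > 0: 0.00872H* = 0.159, so H* = 18.2.
Substitute into dH/dt = 0: 0.352(1 - 18.2/69.6) = 0.0108P*.
The bracket is 0.738, giving P* = 0.26/0.0108 = 24.1.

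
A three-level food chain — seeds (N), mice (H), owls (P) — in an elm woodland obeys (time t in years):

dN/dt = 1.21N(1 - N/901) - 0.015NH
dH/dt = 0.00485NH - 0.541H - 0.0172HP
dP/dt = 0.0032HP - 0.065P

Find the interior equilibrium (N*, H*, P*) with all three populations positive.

N* ≈ 674, H* ≈ 20.3, P* ≈ 159

From dP/dt = 0: 0.0032H* = 0.065, so H* = 20.3.
From dN/dt = 0: 1.21(1 - N*/901) = 0.015·20.3, giving N* = 901·(1 - 0.252) = 674.
From dH/dt = 0: 0.00485·674 - 0.541 = 0.0172P*, so P* = 2.73/0.0172 = 159.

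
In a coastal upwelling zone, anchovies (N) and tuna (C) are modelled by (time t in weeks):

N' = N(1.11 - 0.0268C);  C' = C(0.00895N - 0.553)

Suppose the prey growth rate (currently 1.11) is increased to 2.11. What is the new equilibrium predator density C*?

At the interior fixed point, setting dN/dt = 0 with N > 0 fixes C* = (prey growth rate)/(NC coefficient) — independent of the other coefficients.
With the change, C* = 2.11/0.0268 = 78.7; it rises from 41.4.

C* ≈ 78.7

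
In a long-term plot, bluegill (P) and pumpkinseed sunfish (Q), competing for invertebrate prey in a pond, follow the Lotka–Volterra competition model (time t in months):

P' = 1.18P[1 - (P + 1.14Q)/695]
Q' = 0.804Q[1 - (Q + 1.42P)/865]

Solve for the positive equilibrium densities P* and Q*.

Setting both brackets to zero gives the nullclines P + 1.14Q = 695 and 1.42P + Q = 865.
Substituting Q = 865 - 1.42P into the first: P(1 - 1.14·1.42) = 695 - 1.14·865.
So P* = -291/-0.619 = 470, and then Q* = 865 - 1.42·470 = 197.

P* ≈ 470, Q* ≈ 197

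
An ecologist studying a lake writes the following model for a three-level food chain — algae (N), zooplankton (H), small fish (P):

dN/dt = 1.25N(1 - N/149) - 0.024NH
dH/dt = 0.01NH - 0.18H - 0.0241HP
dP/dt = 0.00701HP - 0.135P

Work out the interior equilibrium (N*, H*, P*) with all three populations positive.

N* ≈ 93.9, H* ≈ 19.3, P* ≈ 31.5

From dP/dt = 0: 0.00701H* = 0.135, so H* = 19.3.
From dN/dt = 0: 1.25(1 - N*/149) = 0.024·19.3, giving N* = 149·(1 - 0.37) = 93.9.
From dH/dt = 0: 0.01·93.9 - 0.18 = 0.0241P*, so P* = 0.759/0.0241 = 31.5.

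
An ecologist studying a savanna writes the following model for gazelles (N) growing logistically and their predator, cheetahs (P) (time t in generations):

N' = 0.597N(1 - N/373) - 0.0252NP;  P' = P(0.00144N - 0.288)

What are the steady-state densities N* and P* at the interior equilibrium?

N* ≈ 200, P* ≈ 11

From dP/dt = 0 with P > 0: 0.00144N* = 0.288, so N* = 200.
Substitute into dN/dt = 0: 0.597(1 - 200/373) = 0.0252P*.
The bracket is 0.464, giving P* = 0.277/0.0252 = 11.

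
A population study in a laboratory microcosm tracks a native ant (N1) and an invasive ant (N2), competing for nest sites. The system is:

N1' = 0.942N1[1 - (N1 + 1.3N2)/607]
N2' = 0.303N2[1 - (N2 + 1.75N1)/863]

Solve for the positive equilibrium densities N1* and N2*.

N1* ≈ 404, N2* ≈ 156

Setting both brackets to zero gives the nullclines N1 + 1.3N2 = 607 and 1.75N1 + N2 = 863.
Substituting N2 = 863 - 1.75N1 into the first: N1(1 - 1.3·1.75) = 607 - 1.3·863.
So N1* = -515/-1.27 = 404, and then N2* = 863 - 1.75·404 = 156.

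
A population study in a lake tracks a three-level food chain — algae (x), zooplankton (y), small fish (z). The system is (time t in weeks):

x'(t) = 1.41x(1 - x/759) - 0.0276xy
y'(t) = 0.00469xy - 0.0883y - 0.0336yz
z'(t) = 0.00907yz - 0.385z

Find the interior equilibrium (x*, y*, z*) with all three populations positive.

x* ≈ 128, y* ≈ 42.4, z* ≈ 15.3

From dz/dt = 0: 0.00907y* = 0.385, so y* = 42.4.
From dx/dt = 0: 1.41(1 - x*/759) = 0.0276·42.4, giving x* = 759·(1 - 0.831) = 128.
From dy/dt = 0: 0.00469·128 - 0.0883 = 0.0336z*, so z* = 0.514/0.0336 = 15.3.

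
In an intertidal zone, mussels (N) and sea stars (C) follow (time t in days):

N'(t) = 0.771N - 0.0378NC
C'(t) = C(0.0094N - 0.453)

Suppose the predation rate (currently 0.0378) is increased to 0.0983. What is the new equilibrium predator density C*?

C* ≈ 7.84

At the interior fixed point, setting dN/dt = 0 with N > 0 fixes C* = (prey growth rate)/(NC coefficient) — independent of the other coefficients.
With the change, C* = 0.771/0.0983 = 7.84; it falls from 20.4.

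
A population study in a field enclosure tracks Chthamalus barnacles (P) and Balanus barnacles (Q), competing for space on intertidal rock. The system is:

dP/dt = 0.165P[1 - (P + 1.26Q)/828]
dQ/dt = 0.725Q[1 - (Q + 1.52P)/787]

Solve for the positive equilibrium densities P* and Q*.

Setting both brackets to zero gives the nullclines P + 1.26Q = 828 and 1.52P + Q = 787.
Substituting Q = 787 - 1.52P into the first: P(1 - 1.26·1.52) = 828 - 1.26·787.
So P* = -164/-0.915 = 179, and then Q* = 787 - 1.52·179 = 515.

P* ≈ 179, Q* ≈ 515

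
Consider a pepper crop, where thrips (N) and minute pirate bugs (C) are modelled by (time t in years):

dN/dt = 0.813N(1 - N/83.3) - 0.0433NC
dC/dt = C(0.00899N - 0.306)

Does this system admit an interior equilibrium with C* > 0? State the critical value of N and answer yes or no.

The predator equation gives dC/dt > 0 only when N > 0.306/0.00899 = 34.
Without the predator, N → K = 83.3. Since 83.3 > 34, the predator can invade and persist.

Threshold N = 34; K > 34, so yes, the predator persists.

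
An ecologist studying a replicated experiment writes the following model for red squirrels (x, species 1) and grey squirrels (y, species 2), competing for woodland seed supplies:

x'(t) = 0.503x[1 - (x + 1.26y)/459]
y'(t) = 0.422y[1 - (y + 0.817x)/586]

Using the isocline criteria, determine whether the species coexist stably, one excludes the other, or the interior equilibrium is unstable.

Compare the nullcline intercepts: K1/α12 = 459/1.26 = 364 < K2 = 586; K2/α21 = 586/0.817 = 717 > K1 = 459.
Since the inequalities point opposite ways, species 2 can invade but species 1 cannot.

species 2 excludes species 1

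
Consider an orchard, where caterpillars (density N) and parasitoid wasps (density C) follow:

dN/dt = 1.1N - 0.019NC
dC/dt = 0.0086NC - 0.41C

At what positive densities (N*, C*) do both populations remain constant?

Set dC/dt = 0 with C > 0: 0.0086N - 0.41 = 0, so N* = 0.41/0.0086 = 47.7.
Set dN/dt = 0 with N > 0: 1.1 - 0.019C = 0, so C* = 1.1/0.019 = 57.9.

N* ≈ 47.7, C* ≈ 57.9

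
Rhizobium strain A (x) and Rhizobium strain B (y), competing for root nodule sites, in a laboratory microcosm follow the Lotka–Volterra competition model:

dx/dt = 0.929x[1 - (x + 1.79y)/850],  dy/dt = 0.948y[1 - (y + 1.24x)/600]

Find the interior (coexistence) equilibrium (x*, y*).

Setting both brackets to zero gives the nullclines x + 1.79y = 850 and 1.24x + y = 600.
Substituting y = 600 - 1.24x into the first: x(1 - 1.79·1.24) = 850 - 1.79·600.
So x* = -224/-1.22 = 184, and then y* = 600 - 1.24·184 = 372.

x* ≈ 184, y* ≈ 372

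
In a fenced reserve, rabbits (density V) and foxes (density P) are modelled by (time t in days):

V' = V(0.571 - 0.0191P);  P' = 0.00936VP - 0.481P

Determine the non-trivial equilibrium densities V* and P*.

Set dP/dt = 0 with P > 0: 0.00936V - 0.481 = 0, so V* = 0.481/0.00936 = 51.4.
Set dV/dt = 0 with V > 0: 0.571 - 0.0191P = 0, so P* = 0.571/0.0191 = 29.9.

V* ≈ 51.4, P* ≈ 29.9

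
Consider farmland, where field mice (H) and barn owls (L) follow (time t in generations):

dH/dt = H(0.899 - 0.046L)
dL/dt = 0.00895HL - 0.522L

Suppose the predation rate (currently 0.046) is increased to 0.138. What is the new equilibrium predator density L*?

L* ≈ 6.51

At the interior fixed point, setting dH/dt = 0 with H > 0 fixes L* = (prey growth rate)/(HL coefficient) — independent of the other coefficients.
With the change, L* = 0.899/0.138 = 6.51; it falls from 19.5.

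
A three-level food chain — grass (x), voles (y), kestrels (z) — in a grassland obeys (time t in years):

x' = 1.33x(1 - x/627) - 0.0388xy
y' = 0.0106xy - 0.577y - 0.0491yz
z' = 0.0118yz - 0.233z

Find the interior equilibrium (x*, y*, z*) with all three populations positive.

x* ≈ 266, y* ≈ 19.7, z* ≈ 45.6

From dz/dt = 0: 0.0118y* = 0.233, so y* = 19.7.
From dx/dt = 0: 1.33(1 - x*/627) = 0.0388·19.7, giving x* = 627·(1 - 0.576) = 266.
From dy/dt = 0: 0.0106·266 - 0.577 = 0.0491z*, so z* = 2.24/0.0491 = 45.6.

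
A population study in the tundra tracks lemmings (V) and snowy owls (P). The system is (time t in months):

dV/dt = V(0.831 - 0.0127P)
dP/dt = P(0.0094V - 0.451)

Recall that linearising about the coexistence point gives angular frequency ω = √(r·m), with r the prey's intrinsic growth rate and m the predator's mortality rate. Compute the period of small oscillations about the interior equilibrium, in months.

Here r = 0.831 and m = 0.451, so r·m = 0.375.
ω = √0.375 = 0.612 per month, hence T = 2π/ω ≈ 10.3 months.

T ≈ 10.3 months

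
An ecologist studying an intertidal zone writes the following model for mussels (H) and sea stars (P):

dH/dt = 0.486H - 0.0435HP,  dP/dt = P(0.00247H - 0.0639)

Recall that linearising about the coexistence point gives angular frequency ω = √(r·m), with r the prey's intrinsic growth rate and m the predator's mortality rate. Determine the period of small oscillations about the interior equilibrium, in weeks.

Here r = 0.486 and m = 0.0639, so r·m = 0.0311.
ω = √0.0311 = 0.176 per week, hence T = 2π/ω ≈ 35.7 weeks.

T ≈ 35.7 weeks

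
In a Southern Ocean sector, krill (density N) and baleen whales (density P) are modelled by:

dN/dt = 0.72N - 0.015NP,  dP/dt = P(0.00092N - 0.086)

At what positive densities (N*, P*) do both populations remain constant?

Set dP/dt = 0 with P > 0: 0.00092N - 0.086 = 0, so N* = 0.086/0.00092 = 93.5.
Set dN/dt = 0 with N > 0: 0.72 - 0.015P = 0, so P* = 0.72/0.015 = 48.

N* ≈ 93.5, P* ≈ 48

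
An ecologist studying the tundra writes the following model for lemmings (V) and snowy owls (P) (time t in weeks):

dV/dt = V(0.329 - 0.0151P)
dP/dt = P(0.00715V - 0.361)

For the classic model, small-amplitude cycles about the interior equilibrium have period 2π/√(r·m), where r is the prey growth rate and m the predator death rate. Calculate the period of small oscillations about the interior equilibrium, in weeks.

T ≈ 18.2 weeks

Here r = 0.329 and m = 0.361, so r·m = 0.119.
ω = √0.119 = 0.345 per week, hence T = 2π/ω ≈ 18.2 weeks.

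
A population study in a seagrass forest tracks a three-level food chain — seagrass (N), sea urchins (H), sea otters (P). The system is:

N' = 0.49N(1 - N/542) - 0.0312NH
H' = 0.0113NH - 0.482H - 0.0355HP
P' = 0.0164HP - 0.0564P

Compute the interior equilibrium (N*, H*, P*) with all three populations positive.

N* ≈ 423, H* ≈ 3.44, P* ≈ 121

From dP/dt = 0: 0.0164H* = 0.0564, so H* = 3.44.
From dN/dt = 0: 0.49(1 - N*/542) = 0.0312·3.44, giving N* = 542·(1 - 0.219) = 423.
From dH/dt = 0: 0.0113·423 - 0.482 = 0.0355P*, so P* = 4.3/0.0355 = 121.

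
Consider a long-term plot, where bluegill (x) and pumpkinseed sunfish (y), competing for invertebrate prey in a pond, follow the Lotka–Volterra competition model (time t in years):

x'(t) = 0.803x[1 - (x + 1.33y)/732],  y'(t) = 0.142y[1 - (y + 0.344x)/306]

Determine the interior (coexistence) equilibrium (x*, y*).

x* ≈ 599, y* ≈ 99.9

Setting both brackets to zero gives the nullclines x + 1.33y = 732 and 0.344x + y = 306.
Substituting y = 306 - 0.344x into the first: x(1 - 1.33·0.344) = 732 - 1.33·306.
So x* = 325/0.542 = 599, and then y* = 306 - 0.344·599 = 99.9.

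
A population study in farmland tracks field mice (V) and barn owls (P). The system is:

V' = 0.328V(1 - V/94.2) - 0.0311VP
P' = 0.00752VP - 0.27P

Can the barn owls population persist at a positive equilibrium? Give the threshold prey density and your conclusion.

Threshold V = 35.9; K > 35.9, so yes, the predator persists.

The predator equation gives dP/dt > 0 only when V > 0.27/0.00752 = 35.9.
Without the predator, V → K = 94.2. Since 94.2 > 35.9, the predator can invade and persist.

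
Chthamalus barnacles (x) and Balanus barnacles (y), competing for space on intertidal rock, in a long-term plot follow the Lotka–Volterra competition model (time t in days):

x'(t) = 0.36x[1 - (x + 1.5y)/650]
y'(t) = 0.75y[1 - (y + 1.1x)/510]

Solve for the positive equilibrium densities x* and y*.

Setting both brackets to zero gives the nullclines x + 1.5y = 650 and 1.1x + y = 510.
Substituting y = 510 - 1.1x into the first: x(1 - 1.5·1.1) = 650 - 1.5·510.
So x* = -115/-0.65 = 177, and then y* = 510 - 1.1·177 = 315.

x* ≈ 177, y* ≈ 315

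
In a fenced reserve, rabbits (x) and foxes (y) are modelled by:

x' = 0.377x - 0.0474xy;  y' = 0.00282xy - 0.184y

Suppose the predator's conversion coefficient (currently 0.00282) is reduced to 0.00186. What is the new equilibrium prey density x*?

x* ≈ 98.9

At the interior fixed point, setting dy/dt = 0 with y > 0 fixes x* = (predator death rate)/(xy coefficient) — independent of the other coefficients.
With the change, x* = 0.184/0.00186 = 98.9; it rises from 65.2.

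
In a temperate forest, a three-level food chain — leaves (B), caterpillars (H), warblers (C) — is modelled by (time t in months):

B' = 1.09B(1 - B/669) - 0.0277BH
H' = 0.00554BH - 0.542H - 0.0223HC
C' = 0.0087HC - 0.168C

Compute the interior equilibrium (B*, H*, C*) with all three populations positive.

From dC/dt = 0: 0.0087H* = 0.168, so H* = 19.3.
From dB/dt = 0: 1.09(1 - B*/669) = 0.0277·19.3, giving B* = 669·(1 - 0.491) = 341.
From dH/dt = 0: 0.00554·341 - 0.542 = 0.0223C*, so C* = 1.35/0.0223 = 60.3.

B* ≈ 341, H* ≈ 19.3, C* ≈ 60.3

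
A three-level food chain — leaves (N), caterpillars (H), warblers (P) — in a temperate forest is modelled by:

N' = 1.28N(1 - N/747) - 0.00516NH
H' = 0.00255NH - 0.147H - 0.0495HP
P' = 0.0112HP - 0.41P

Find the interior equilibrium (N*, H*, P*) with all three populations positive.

N* ≈ 637, H* ≈ 36.6, P* ≈ 29.8

From dP/dt = 0: 0.0112H* = 0.41, so H* = 36.6.
From dN/dt = 0: 1.28(1 - N*/747) = 0.00516·36.6, giving N* = 747·(1 - 0.148) = 637.
From dH/dt = 0: 0.00255·637 - 0.147 = 0.0495P*, so P* = 1.48/0.0495 = 29.8.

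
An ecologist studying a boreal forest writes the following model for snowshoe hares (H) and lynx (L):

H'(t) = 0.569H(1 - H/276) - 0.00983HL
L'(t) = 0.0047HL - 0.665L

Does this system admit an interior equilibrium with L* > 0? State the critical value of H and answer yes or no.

The predator equation gives dL/dt > 0 only when H > 0.665/0.0047 = 141.
Without the predator, H → K = 276. Since 276 > 141, the predator can invade and persist.

Threshold H = 141; K > 141, so yes, the predator persists.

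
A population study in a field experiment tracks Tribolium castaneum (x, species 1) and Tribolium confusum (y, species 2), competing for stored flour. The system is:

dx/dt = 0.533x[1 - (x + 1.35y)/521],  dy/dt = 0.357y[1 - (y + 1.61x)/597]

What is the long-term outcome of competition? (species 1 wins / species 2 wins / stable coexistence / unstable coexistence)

Compare the nullcline intercepts: K1/α12 = 521/1.35 = 386 < K2 = 597; K2/α21 = 597/1.61 = 371 < K1 = 521.
Since both are reversed, neither can invade when rare; the interior point is a saddle.

unstable coexistence (outcome depends on initial conditions)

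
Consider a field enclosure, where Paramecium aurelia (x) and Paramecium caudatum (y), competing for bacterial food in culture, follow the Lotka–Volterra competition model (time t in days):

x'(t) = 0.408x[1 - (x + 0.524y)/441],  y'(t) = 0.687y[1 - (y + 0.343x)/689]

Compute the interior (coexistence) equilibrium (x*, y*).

x* ≈ 97.5, y* ≈ 656

Setting both brackets to zero gives the nullclines x + 0.524y = 441 and 0.343x + y = 689.
Substituting y = 689 - 0.343x into the first: x(1 - 0.524·0.343) = 441 - 0.524·689.
So x* = 80/0.82 = 97.5, and then y* = 689 - 0.343·97.5 = 656.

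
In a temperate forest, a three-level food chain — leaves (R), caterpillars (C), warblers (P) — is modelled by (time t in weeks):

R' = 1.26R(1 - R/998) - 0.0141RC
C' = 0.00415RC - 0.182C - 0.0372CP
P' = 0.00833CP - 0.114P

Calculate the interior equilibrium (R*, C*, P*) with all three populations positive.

From dP/dt = 0: 0.00833C* = 0.114, so C* = 13.7.
From dR/dt = 0: 1.26(1 - R*/998) = 0.0141·13.7, giving R* = 998·(1 - 0.153) = 845.
From dC/dt = 0: 0.00415·845 - 0.182 = 0.0372P*, so P* = 3.33/0.0372 = 89.4.

R* ≈ 845, C* ≈ 13.7, P* ≈ 89.4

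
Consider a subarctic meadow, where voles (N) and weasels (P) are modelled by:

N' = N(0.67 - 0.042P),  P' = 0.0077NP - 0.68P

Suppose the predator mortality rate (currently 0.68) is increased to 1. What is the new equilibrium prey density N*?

At the interior fixed point, setting dP/dt = 0 with P > 0 fixes N* = (predator death rate)/(NP coefficient) — independent of the other coefficients.
With the change, N* = 1/0.0077 = 130; it rises from 88.3.

N* ≈ 130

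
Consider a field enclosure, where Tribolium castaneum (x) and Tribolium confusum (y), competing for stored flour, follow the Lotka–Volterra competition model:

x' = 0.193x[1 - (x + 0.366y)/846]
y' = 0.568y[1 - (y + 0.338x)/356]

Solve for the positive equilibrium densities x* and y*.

Setting both brackets to zero gives the nullclines x + 0.366y = 846 and 0.338x + y = 356.
Substituting y = 356 - 0.338x into the first: x(1 - 0.366·0.338) = 846 - 0.366·356.
So x* = 716/0.876 = 817, and then y* = 356 - 0.338·817 = 79.9.

x* ≈ 817, y* ≈ 79.9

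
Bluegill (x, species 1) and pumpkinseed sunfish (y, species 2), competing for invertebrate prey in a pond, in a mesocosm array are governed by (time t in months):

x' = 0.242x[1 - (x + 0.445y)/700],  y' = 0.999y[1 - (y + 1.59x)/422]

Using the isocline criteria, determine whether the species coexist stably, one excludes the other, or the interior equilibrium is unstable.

Compare the nullcline intercepts: K1/α12 = 700/0.445 = 1570 > K2 = 422; K2/α21 = 422/1.59 = 265 < K1 = 700.
Since the inequalities point opposite ways, species 1 can invade but species 2 cannot.

species 1 excludes species 2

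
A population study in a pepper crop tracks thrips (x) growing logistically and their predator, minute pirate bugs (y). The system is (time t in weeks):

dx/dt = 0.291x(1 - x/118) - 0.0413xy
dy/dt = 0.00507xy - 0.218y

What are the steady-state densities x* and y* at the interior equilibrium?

x* ≈ 43, y* ≈ 4.48

From dy/dt = 0 with y > 0: 0.00507x* = 0.218, so x* = 43.
Substitute into dx/dt = 0: 0.291(1 - 43/118) = 0.0413y*.
The bracket is 0.636, giving y* = 0.185/0.0413 = 4.48.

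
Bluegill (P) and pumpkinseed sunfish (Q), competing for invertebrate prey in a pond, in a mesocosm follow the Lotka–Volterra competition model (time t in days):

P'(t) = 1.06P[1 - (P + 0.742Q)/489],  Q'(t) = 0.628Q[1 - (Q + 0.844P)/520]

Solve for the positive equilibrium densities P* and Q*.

P* ≈ 276, Q* ≈ 287

Setting both brackets to zero gives the nullclines P + 0.742Q = 489 and 0.844P + Q = 520.
Substituting Q = 520 - 0.844P into the first: P(1 - 0.742·0.844) = 489 - 0.742·520.
So P* = 103/0.374 = 276, and then Q* = 520 - 0.844·276 = 287.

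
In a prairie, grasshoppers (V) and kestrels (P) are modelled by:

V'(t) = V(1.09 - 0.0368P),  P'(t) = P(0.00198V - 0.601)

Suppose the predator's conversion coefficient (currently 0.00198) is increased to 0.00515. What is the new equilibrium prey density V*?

At the interior fixed point, setting dP/dt = 0 with P > 0 fixes V* = (predator death rate)/(VP coefficient) — independent of the other coefficients.
With the change, V* = 0.601/0.00515 = 117; it falls from 304.

V* ≈ 117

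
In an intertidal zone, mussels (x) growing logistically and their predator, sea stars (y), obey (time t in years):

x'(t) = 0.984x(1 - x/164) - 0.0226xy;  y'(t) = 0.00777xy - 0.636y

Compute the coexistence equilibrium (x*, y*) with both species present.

From dy/dt = 0 with y > 0: 0.00777x* = 0.636, so x* = 81.9.
Substitute into dx/dt = 0: 0.984(1 - 81.9/164) = 0.0226y*.
The bracket is 0.501, giving y* = 0.493/0.0226 = 21.8.

x* ≈ 81.9, y* ≈ 21.8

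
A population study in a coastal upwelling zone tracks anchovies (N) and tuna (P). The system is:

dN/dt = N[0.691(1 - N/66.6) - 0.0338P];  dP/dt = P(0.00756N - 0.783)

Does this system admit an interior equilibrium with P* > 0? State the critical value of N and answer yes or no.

The predator equation gives dP/dt > 0 only when N > 0.783/0.00756 = 104.
Without the predator, N → K = 66.6. Since 66.6 < 104, the predator cannot invade.

Threshold N = 104; K < 104, so no, the predator goes extinct.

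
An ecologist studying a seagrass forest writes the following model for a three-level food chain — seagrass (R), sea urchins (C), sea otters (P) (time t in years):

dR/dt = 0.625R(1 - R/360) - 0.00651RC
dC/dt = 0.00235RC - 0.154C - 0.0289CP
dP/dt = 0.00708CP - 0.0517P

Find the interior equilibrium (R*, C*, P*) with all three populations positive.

R* ≈ 333, C* ≈ 7.3, P* ≈ 21.7

From dP/dt = 0: 0.00708C* = 0.0517, so C* = 7.3.
From dR/dt = 0: 0.625(1 - R*/360) = 0.00651·7.3, giving R* = 360·(1 - 0.0761) = 333.
From dC/dt = 0: 0.00235·333 - 0.154 = 0.0289P*, so P* = 0.628/0.0289 = 21.7.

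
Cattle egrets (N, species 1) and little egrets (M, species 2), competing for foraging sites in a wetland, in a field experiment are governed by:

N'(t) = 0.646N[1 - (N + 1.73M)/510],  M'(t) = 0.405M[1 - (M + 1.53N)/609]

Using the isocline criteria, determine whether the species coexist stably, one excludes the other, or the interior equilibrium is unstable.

Compare the nullcline intercepts: K1/α12 = 510/1.73 = 295 < K2 = 609; K2/α21 = 609/1.53 = 398 < K1 = 510.
Since both are reversed, neither can invade when rare; the interior point is a saddle.

unstable coexistence (outcome depends on initial conditions)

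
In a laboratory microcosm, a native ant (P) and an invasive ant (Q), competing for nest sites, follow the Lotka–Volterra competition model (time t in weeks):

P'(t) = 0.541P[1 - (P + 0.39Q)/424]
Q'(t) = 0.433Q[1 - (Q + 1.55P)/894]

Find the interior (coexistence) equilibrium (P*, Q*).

Setting both brackets to zero gives the nullclines P + 0.39Q = 424 and 1.55P + Q = 894.
Substituting Q = 894 - 1.55P into the first: P(1 - 0.39·1.55) = 424 - 0.39·894.
So P* = 75.3/0.395 = 190, and then Q* = 894 - 1.55·190 = 599.

P* ≈ 190, Q* ≈ 599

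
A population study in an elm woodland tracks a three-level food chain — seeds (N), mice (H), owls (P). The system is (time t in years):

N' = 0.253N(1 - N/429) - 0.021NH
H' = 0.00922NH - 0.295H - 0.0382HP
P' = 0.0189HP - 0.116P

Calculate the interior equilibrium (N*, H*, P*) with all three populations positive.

N* ≈ 210, H* ≈ 6.14, P* ≈ 43.1

From dP/dt = 0: 0.0189H* = 0.116, so H* = 6.14.
From dN/dt = 0: 0.253(1 - N*/429) = 0.021·6.14, giving N* = 429·(1 - 0.509) = 210.
From dH/dt = 0: 0.00922·210 - 0.295 = 0.0382P*, so P* = 1.65/0.0382 = 43.1.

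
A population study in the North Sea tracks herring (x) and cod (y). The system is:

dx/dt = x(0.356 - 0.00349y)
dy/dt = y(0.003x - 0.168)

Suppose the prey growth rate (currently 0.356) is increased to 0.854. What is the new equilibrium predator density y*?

At the interior fixed point, setting dx/dt = 0 with x > 0 fixes y* = (prey growth rate)/(xy coefficient) — independent of the other coefficients.
With the change, y* = 0.854/0.00349 = 245; it rises from 102.

y* ≈ 245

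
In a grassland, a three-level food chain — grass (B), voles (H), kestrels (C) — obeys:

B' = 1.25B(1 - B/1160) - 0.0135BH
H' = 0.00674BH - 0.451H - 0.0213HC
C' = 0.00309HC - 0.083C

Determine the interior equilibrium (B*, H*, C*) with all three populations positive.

From dC/dt = 0: 0.00309H* = 0.083, so H* = 26.9.
From dB/dt = 0: 1.25(1 - B*/1160) = 0.0135·26.9, giving B* = 1160·(1 - 0.29) = 823.
From dH/dt = 0: 0.00674·823 - 0.451 = 0.0213C*, so C* = 5.1/0.0213 = 239.

B* ≈ 823, H* ≈ 26.9, C* ≈ 239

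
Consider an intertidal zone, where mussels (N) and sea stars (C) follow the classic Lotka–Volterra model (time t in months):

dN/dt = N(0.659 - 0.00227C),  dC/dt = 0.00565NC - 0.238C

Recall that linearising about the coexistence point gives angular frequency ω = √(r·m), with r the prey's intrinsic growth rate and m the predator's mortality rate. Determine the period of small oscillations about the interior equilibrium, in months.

T ≈ 15.9 months

Here r = 0.659 and m = 0.238, so r·m = 0.157.
ω = √0.157 = 0.396 per month, hence T = 2π/ω ≈ 15.9 months.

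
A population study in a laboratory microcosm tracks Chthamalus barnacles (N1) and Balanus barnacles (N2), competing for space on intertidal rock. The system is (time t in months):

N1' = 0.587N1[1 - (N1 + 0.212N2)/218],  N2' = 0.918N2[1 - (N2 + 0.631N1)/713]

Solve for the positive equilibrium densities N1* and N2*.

Setting both brackets to zero gives the nullclines N1 + 0.212N2 = 218 and 0.631N1 + N2 = 713.
Substituting N2 = 713 - 0.631N1 into the first: N1(1 - 0.212·0.631) = 218 - 0.212·713.
So N1* = 66.8/0.866 = 77.2, and then N2* = 713 - 0.631·77.2 = 664.

N1* ≈ 77.2, N2* ≈ 664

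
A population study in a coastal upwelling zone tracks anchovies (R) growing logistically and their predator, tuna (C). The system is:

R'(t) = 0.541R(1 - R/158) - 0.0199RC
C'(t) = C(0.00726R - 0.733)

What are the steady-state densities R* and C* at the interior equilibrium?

From dC/dt = 0 with C > 0: 0.00726R* = 0.733, so R* = 101.
Substitute into dR/dt = 0: 0.541(1 - 101/158) = 0.0199C*.
The bracket is 0.361, giving C* = 0.195/0.0199 = 9.81.

R* ≈ 101, C* ≈ 9.81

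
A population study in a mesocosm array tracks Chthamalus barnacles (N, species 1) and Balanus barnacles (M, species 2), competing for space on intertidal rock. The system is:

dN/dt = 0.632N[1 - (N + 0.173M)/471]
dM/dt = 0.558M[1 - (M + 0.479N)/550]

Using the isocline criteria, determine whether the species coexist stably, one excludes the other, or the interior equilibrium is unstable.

stable coexistence

Compare the nullcline intercepts: K1/α12 = 471/0.173 = 2720 > K2 = 550; K2/α21 = 550/0.479 = 1150 > K1 = 471.
Since both inequalities hold, each species can invade when rare, so the interior equilibrium is stable.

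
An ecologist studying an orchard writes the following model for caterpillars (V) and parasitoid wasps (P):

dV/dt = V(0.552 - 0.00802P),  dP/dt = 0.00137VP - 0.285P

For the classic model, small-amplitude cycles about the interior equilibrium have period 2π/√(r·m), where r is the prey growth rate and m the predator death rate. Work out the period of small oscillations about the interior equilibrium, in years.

T ≈ 15.8 years

Here r = 0.552 and m = 0.285, so r·m = 0.157.
ω = √0.157 = 0.397 per year, hence T = 2π/ω ≈ 15.8 years.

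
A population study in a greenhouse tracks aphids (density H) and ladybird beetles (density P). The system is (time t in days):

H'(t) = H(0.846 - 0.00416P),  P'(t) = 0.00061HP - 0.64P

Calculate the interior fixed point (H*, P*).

Set dP/dt = 0 with P > 0: 0.00061H - 0.64 = 0, so H* = 0.64/0.00061 = 1050.
Set dH/dt = 0 with H > 0: 0.846 - 0.00416P = 0, so P* = 0.846/0.00416 = 203.

H* ≈ 1050, P* ≈ 203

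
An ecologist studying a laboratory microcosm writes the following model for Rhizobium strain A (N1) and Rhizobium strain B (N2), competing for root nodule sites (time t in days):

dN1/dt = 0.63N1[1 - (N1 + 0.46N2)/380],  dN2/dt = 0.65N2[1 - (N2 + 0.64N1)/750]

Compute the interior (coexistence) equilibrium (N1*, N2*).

N1* ≈ 49.6, N2* ≈ 718

Setting both brackets to zero gives the nullclines N1 + 0.46N2 = 380 and 0.64N1 + N2 = 750.
Substituting N2 = 750 - 0.64N1 into the first: N1(1 - 0.46·0.64) = 380 - 0.46·750.
So N1* = 35/0.706 = 49.6, and then N2* = 750 - 0.64·49.6 = 718.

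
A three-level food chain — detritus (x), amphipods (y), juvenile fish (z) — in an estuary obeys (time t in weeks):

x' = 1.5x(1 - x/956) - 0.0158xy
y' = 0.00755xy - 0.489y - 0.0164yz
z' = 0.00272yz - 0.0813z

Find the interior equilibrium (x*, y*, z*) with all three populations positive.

From dz/dt = 0: 0.00272y* = 0.0813, so y* = 29.9.
From dx/dt = 0: 1.5(1 - x*/956) = 0.0158·29.9, giving x* = 956·(1 - 0.315) = 655.
From dy/dt = 0: 0.00755·655 - 0.489 = 0.0164z*, so z* = 4.46/0.0164 = 272.

x* ≈ 655, y* ≈ 29.9, z* ≈ 272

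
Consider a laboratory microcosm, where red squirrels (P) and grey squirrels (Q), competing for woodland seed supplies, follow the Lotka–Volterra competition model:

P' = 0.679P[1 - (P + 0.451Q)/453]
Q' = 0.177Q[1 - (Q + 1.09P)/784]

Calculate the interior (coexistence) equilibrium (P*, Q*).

Setting both brackets to zero gives the nullclines P + 0.451Q = 453 and 1.09P + Q = 784.
Substituting Q = 784 - 1.09P into the first: P(1 - 0.451·1.09) = 453 - 0.451·784.
So P* = 99.4/0.508 = 196, and then Q* = 784 - 1.09·196 = 571.

P* ≈ 196, Q* ≈ 571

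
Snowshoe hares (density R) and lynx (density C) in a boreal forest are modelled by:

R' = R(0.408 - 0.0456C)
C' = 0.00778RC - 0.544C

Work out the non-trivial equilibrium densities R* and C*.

R* ≈ 69.9, C* ≈ 8.95

Set dC/dt = 0 with C > 0: 0.00778R - 0.544 = 0, so R* = 0.544/0.00778 = 69.9.
Set dR/dt = 0 with R > 0: 0.408 - 0.0456C = 0, so C* = 0.408/0.0456 = 8.95.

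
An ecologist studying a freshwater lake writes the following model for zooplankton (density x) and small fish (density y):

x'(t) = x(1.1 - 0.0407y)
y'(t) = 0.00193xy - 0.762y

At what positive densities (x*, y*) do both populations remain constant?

x* ≈ 395, y* ≈ 27

Set dy/dt = 0 with y > 0: 0.00193x - 0.762 = 0, so x* = 0.762/0.00193 = 395.
Set dx/dt = 0 with x > 0: 1.1 - 0.0407y = 0, so y* = 1.1/0.0407 = 27.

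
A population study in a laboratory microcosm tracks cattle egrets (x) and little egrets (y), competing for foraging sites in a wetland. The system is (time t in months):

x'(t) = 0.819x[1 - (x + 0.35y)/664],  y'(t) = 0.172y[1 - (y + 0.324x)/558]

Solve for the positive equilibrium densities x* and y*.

Setting both brackets to zero gives the nullclines x + 0.35y = 664 and 0.324x + y = 558.
Substituting y = 558 - 0.324x into the first: x(1 - 0.35·0.324) = 664 - 0.35·558.
So x* = 469/0.887 = 529, and then y* = 558 - 0.324·529 = 387.

x* ≈ 529, y* ≈ 387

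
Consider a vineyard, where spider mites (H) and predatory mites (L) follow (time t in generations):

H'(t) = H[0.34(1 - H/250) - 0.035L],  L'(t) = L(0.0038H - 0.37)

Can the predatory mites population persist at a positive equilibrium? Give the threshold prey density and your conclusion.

Threshold H = 97.4; K > 97.4, so yes, the predator persists.

The predator equation gives dL/dt > 0 only when H > 0.37/0.0038 = 97.4.
Without the predator, H → K = 250. Since 250 > 97.4, the predator can invade and persist.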